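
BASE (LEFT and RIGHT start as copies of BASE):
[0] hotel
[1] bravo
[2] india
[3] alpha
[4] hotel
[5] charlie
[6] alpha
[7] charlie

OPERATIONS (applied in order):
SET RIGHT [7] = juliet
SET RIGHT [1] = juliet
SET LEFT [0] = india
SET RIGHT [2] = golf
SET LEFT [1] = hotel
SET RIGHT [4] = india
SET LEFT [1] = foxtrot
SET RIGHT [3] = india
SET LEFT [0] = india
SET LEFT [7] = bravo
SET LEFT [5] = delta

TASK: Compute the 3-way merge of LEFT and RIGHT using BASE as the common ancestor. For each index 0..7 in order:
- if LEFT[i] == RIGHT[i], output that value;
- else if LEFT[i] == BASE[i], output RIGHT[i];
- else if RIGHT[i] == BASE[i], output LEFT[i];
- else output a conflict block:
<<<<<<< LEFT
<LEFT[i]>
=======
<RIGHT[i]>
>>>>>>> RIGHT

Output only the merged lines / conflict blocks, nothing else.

Final LEFT:  [india, foxtrot, india, alpha, hotel, delta, alpha, bravo]
Final RIGHT: [hotel, juliet, golf, india, india, charlie, alpha, juliet]
i=0: L=india, R=hotel=BASE -> take LEFT -> india
i=1: BASE=bravo L=foxtrot R=juliet all differ -> CONFLICT
i=2: L=india=BASE, R=golf -> take RIGHT -> golf
i=3: L=alpha=BASE, R=india -> take RIGHT -> india
i=4: L=hotel=BASE, R=india -> take RIGHT -> india
i=5: L=delta, R=charlie=BASE -> take LEFT -> delta
i=6: L=alpha R=alpha -> agree -> alpha
i=7: BASE=charlie L=bravo R=juliet all differ -> CONFLICT

Answer: india
<<<<<<< LEFT
foxtrot
=======
juliet
>>>>>>> RIGHT
golf
india
india
delta
alpha
<<<<<<< LEFT
bravo
=======
juliet
>>>>>>> RIGHT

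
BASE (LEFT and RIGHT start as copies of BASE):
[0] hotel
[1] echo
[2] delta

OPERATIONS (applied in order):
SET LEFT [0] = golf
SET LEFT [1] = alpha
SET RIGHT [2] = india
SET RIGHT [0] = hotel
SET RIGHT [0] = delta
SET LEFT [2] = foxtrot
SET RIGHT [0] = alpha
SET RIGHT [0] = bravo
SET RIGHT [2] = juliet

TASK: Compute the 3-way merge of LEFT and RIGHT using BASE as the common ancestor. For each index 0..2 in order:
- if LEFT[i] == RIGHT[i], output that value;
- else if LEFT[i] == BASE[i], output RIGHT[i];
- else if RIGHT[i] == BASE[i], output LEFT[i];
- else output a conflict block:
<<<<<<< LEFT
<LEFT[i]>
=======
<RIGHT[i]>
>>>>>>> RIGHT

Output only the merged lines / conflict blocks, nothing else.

Answer: <<<<<<< LEFT
golf
=======
bravo
>>>>>>> RIGHT
alpha
<<<<<<< LEFT
foxtrot
=======
juliet
>>>>>>> RIGHT

Derivation:
Final LEFT:  [golf, alpha, foxtrot]
Final RIGHT: [bravo, echo, juliet]
i=0: BASE=hotel L=golf R=bravo all differ -> CONFLICT
i=1: L=alpha, R=echo=BASE -> take LEFT -> alpha
i=2: BASE=delta L=foxtrot R=juliet all differ -> CONFLICT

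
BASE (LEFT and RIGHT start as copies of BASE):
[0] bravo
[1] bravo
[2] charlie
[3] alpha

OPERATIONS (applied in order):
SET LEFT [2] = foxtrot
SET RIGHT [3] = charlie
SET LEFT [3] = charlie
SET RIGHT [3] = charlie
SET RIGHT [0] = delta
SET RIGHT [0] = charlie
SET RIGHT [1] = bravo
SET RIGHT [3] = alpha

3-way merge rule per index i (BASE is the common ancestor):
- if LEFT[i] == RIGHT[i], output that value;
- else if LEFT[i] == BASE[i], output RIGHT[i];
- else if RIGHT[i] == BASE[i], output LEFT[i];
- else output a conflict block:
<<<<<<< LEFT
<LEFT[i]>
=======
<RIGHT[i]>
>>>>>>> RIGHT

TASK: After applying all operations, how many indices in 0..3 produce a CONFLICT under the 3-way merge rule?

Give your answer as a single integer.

Final LEFT:  [bravo, bravo, foxtrot, charlie]
Final RIGHT: [charlie, bravo, charlie, alpha]
i=0: L=bravo=BASE, R=charlie -> take RIGHT -> charlie
i=1: L=bravo R=bravo -> agree -> bravo
i=2: L=foxtrot, R=charlie=BASE -> take LEFT -> foxtrot
i=3: L=charlie, R=alpha=BASE -> take LEFT -> charlie
Conflict count: 0

Answer: 0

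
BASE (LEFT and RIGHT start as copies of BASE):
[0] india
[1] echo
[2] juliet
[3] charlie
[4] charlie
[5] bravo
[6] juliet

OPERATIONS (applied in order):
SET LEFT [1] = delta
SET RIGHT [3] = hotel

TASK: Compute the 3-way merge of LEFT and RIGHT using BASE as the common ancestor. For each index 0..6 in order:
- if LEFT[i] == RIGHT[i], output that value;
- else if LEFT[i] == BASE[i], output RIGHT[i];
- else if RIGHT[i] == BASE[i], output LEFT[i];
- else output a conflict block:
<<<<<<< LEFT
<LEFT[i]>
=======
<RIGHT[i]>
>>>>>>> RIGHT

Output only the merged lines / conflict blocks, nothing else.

Answer: india
delta
juliet
hotel
charlie
bravo
juliet

Derivation:
Final LEFT:  [india, delta, juliet, charlie, charlie, bravo, juliet]
Final RIGHT: [india, echo, juliet, hotel, charlie, bravo, juliet]
i=0: L=india R=india -> agree -> india
i=1: L=delta, R=echo=BASE -> take LEFT -> delta
i=2: L=juliet R=juliet -> agree -> juliet
i=3: L=charlie=BASE, R=hotel -> take RIGHT -> hotel
i=4: L=charlie R=charlie -> agree -> charlie
i=5: L=bravo R=bravo -> agree -> bravo
i=6: L=juliet R=juliet -> agree -> juliet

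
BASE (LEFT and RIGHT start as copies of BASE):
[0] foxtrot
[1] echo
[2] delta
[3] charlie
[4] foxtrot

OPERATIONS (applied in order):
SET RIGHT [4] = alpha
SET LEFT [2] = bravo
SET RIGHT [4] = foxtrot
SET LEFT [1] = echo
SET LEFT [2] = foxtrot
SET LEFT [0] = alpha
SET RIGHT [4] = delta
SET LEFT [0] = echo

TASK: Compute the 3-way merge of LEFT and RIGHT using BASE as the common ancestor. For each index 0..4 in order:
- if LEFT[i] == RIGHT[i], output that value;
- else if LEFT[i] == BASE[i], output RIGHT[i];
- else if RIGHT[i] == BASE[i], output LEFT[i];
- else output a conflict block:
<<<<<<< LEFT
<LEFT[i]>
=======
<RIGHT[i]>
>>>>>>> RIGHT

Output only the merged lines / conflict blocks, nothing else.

Final LEFT:  [echo, echo, foxtrot, charlie, foxtrot]
Final RIGHT: [foxtrot, echo, delta, charlie, delta]
i=0: L=echo, R=foxtrot=BASE -> take LEFT -> echo
i=1: L=echo R=echo -> agree -> echo
i=2: L=foxtrot, R=delta=BASE -> take LEFT -> foxtrot
i=3: L=charlie R=charlie -> agree -> charlie
i=4: L=foxtrot=BASE, R=delta -> take RIGHT -> delta

Answer: echo
echo
foxtrot
charlie
delta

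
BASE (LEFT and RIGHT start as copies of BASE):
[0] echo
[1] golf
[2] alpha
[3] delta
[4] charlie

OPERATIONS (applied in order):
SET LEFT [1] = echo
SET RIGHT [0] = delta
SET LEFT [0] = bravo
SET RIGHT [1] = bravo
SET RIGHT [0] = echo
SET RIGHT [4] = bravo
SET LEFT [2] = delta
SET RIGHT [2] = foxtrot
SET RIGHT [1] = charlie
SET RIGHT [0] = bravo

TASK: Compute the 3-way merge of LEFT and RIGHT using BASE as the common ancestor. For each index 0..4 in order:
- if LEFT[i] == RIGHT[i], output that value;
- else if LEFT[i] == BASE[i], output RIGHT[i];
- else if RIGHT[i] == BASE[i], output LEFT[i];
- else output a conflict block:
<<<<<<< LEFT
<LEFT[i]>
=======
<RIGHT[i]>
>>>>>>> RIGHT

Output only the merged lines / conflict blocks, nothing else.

Answer: bravo
<<<<<<< LEFT
echo
=======
charlie
>>>>>>> RIGHT
<<<<<<< LEFT
delta
=======
foxtrot
>>>>>>> RIGHT
delta
bravo

Derivation:
Final LEFT:  [bravo, echo, delta, delta, charlie]
Final RIGHT: [bravo, charlie, foxtrot, delta, bravo]
i=0: L=bravo R=bravo -> agree -> bravo
i=1: BASE=golf L=echo R=charlie all differ -> CONFLICT
i=2: BASE=alpha L=delta R=foxtrot all differ -> CONFLICT
i=3: L=delta R=delta -> agree -> delta
i=4: L=charlie=BASE, R=bravo -> take RIGHT -> bravo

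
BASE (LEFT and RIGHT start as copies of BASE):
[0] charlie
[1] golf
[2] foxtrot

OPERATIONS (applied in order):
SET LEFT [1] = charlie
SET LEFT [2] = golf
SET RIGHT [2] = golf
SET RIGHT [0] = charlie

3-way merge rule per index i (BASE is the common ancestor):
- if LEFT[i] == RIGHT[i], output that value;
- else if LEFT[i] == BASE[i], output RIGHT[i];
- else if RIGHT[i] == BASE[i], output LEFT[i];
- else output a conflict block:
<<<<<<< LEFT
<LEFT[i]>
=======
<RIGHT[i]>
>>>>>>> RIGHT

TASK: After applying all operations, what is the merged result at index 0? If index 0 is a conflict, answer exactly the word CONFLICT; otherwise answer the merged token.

Final LEFT:  [charlie, charlie, golf]
Final RIGHT: [charlie, golf, golf]
i=0: L=charlie R=charlie -> agree -> charlie
i=1: L=charlie, R=golf=BASE -> take LEFT -> charlie
i=2: L=golf R=golf -> agree -> golf
Index 0 -> charlie

Answer: charlie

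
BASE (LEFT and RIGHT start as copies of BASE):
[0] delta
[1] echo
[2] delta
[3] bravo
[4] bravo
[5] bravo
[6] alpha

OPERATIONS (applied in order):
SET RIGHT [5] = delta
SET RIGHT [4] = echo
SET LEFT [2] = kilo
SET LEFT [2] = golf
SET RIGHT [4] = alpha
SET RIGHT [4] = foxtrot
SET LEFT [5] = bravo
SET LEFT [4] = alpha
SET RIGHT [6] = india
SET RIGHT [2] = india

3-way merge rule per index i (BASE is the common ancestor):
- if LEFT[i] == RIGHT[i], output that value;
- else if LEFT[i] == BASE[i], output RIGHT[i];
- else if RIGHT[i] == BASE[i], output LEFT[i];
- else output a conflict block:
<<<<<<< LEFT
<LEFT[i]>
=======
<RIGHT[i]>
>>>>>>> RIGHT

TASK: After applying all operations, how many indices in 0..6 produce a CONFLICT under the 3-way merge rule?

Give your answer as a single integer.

Answer: 2

Derivation:
Final LEFT:  [delta, echo, golf, bravo, alpha, bravo, alpha]
Final RIGHT: [delta, echo, india, bravo, foxtrot, delta, india]
i=0: L=delta R=delta -> agree -> delta
i=1: L=echo R=echo -> agree -> echo
i=2: BASE=delta L=golf R=india all differ -> CONFLICT
i=3: L=bravo R=bravo -> agree -> bravo
i=4: BASE=bravo L=alpha R=foxtrot all differ -> CONFLICT
i=5: L=bravo=BASE, R=delta -> take RIGHT -> delta
i=6: L=alpha=BASE, R=india -> take RIGHT -> india
Conflict count: 2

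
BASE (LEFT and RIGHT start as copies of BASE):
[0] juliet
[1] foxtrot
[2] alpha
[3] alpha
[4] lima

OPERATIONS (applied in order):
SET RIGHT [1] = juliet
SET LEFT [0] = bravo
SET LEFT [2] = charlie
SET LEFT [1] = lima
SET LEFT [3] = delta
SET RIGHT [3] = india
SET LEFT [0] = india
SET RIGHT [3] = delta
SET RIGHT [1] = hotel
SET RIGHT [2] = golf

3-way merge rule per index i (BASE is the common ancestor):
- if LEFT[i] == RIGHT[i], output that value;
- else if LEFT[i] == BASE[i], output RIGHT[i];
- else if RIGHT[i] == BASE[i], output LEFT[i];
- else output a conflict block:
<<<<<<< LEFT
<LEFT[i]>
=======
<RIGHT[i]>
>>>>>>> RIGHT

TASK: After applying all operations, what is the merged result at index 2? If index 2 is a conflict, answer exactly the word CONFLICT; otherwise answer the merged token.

Answer: CONFLICT

Derivation:
Final LEFT:  [india, lima, charlie, delta, lima]
Final RIGHT: [juliet, hotel, golf, delta, lima]
i=0: L=india, R=juliet=BASE -> take LEFT -> india
i=1: BASE=foxtrot L=lima R=hotel all differ -> CONFLICT
i=2: BASE=alpha L=charlie R=golf all differ -> CONFLICT
i=3: L=delta R=delta -> agree -> delta
i=4: L=lima R=lima -> agree -> lima
Index 2 -> CONFLICT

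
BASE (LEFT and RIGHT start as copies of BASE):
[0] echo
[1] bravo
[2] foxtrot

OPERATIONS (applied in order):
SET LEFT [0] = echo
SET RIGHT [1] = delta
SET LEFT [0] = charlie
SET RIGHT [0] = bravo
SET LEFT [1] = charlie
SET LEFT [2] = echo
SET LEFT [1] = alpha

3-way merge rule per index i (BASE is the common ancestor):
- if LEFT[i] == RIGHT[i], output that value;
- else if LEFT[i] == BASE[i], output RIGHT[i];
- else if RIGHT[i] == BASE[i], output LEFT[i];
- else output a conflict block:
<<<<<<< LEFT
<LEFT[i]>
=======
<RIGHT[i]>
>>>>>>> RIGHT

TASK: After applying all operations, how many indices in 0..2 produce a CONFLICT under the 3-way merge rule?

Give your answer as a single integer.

Final LEFT:  [charlie, alpha, echo]
Final RIGHT: [bravo, delta, foxtrot]
i=0: BASE=echo L=charlie R=bravo all differ -> CONFLICT
i=1: BASE=bravo L=alpha R=delta all differ -> CONFLICT
i=2: L=echo, R=foxtrot=BASE -> take LEFT -> echo
Conflict count: 2

Answer: 2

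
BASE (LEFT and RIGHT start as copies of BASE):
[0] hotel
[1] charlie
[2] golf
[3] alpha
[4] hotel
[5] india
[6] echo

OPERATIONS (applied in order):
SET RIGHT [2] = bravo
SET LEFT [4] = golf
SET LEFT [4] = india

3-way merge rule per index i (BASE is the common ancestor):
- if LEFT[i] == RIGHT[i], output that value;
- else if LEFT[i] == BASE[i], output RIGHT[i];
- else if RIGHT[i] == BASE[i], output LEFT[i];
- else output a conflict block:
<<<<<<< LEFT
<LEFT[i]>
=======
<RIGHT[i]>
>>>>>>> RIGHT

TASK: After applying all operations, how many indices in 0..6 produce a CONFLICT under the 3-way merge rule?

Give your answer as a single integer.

Final LEFT:  [hotel, charlie, golf, alpha, india, india, echo]
Final RIGHT: [hotel, charlie, bravo, alpha, hotel, india, echo]
i=0: L=hotel R=hotel -> agree -> hotel
i=1: L=charlie R=charlie -> agree -> charlie
i=2: L=golf=BASE, R=bravo -> take RIGHT -> bravo
i=3: L=alpha R=alpha -> agree -> alpha
i=4: L=india, R=hotel=BASE -> take LEFT -> india
i=5: L=india R=india -> agree -> india
i=6: L=echo R=echo -> agree -> echo
Conflict count: 0

Answer: 0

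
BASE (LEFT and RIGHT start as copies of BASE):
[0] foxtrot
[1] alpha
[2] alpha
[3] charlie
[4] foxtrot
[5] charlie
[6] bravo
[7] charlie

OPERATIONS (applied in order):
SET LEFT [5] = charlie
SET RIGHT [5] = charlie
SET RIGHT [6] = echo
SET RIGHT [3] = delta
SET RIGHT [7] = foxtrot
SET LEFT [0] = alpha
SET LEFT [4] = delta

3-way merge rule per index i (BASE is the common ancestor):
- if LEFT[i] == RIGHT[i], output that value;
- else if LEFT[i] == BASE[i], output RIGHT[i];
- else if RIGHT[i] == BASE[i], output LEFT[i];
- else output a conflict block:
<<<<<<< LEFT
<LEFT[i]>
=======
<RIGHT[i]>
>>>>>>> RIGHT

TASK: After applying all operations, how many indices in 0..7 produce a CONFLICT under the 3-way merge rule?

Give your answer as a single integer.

Answer: 0

Derivation:
Final LEFT:  [alpha, alpha, alpha, charlie, delta, charlie, bravo, charlie]
Final RIGHT: [foxtrot, alpha, alpha, delta, foxtrot, charlie, echo, foxtrot]
i=0: L=alpha, R=foxtrot=BASE -> take LEFT -> alpha
i=1: L=alpha R=alpha -> agree -> alpha
i=2: L=alpha R=alpha -> agree -> alpha
i=3: L=charlie=BASE, R=delta -> take RIGHT -> delta
i=4: L=delta, R=foxtrot=BASE -> take LEFT -> delta
i=5: L=charlie R=charlie -> agree -> charlie
i=6: L=bravo=BASE, R=echo -> take RIGHT -> echo
i=7: L=charlie=BASE, R=foxtrot -> take RIGHT -> foxtrot
Conflict count: 0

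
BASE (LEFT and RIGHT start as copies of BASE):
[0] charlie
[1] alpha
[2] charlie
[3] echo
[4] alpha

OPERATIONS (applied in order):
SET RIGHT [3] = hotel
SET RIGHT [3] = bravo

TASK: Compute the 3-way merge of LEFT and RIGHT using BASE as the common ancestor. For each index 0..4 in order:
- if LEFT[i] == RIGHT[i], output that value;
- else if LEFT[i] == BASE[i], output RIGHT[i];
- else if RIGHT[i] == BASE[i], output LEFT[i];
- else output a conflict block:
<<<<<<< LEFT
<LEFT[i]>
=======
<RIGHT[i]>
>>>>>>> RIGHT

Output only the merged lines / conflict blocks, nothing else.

Answer: charlie
alpha
charlie
bravo
alpha

Derivation:
Final LEFT:  [charlie, alpha, charlie, echo, alpha]
Final RIGHT: [charlie, alpha, charlie, bravo, alpha]
i=0: L=charlie R=charlie -> agree -> charlie
i=1: L=alpha R=alpha -> agree -> alpha
i=2: L=charlie R=charlie -> agree -> charlie
i=3: L=echo=BASE, R=bravo -> take RIGHT -> bravo
i=4: L=alpha R=alpha -> agree -> alpha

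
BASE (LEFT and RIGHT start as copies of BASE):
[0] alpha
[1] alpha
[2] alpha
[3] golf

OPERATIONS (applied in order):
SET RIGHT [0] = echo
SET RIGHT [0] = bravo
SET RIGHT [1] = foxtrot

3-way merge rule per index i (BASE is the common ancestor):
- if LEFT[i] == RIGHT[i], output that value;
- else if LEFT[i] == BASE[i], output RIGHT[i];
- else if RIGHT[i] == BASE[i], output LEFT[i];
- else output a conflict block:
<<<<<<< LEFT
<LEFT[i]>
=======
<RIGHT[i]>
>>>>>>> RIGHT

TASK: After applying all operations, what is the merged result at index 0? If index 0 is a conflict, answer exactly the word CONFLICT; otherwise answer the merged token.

Answer: bravo

Derivation:
Final LEFT:  [alpha, alpha, alpha, golf]
Final RIGHT: [bravo, foxtrot, alpha, golf]
i=0: L=alpha=BASE, R=bravo -> take RIGHT -> bravo
i=1: L=alpha=BASE, R=foxtrot -> take RIGHT -> foxtrot
i=2: L=alpha R=alpha -> agree -> alpha
i=3: L=golf R=golf -> agree -> golf
Index 0 -> bravo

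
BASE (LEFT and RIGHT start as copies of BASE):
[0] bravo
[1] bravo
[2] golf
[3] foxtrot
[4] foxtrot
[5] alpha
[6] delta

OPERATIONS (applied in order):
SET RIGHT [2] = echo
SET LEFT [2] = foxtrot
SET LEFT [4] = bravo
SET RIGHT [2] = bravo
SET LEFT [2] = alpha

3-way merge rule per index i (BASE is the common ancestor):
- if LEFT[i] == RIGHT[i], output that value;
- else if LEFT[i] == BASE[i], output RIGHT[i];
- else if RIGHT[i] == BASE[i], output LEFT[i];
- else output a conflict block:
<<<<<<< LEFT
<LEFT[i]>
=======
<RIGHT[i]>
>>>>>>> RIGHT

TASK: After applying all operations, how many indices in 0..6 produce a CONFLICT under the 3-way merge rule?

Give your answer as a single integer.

Answer: 1

Derivation:
Final LEFT:  [bravo, bravo, alpha, foxtrot, bravo, alpha, delta]
Final RIGHT: [bravo, bravo, bravo, foxtrot, foxtrot, alpha, delta]
i=0: L=bravo R=bravo -> agree -> bravo
i=1: L=bravo R=bravo -> agree -> bravo
i=2: BASE=golf L=alpha R=bravo all differ -> CONFLICT
i=3: L=foxtrot R=foxtrot -> agree -> foxtrot
i=4: L=bravo, R=foxtrot=BASE -> take LEFT -> bravo
i=5: L=alpha R=alpha -> agree -> alpha
i=6: L=delta R=delta -> agree -> delta
Conflict count: 1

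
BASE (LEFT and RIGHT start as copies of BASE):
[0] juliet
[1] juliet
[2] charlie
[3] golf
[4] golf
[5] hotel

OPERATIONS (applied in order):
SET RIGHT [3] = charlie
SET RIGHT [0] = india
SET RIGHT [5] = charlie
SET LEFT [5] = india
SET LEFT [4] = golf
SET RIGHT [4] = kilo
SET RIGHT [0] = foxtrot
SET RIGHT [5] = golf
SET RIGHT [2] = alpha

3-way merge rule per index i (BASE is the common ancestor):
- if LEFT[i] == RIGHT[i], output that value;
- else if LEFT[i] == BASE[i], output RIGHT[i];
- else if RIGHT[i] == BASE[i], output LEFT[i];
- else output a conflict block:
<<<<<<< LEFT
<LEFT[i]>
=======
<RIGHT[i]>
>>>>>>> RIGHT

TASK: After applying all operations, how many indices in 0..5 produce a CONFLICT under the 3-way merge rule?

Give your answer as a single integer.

Answer: 1

Derivation:
Final LEFT:  [juliet, juliet, charlie, golf, golf, india]
Final RIGHT: [foxtrot, juliet, alpha, charlie, kilo, golf]
i=0: L=juliet=BASE, R=foxtrot -> take RIGHT -> foxtrot
i=1: L=juliet R=juliet -> agree -> juliet
i=2: L=charlie=BASE, R=alpha -> take RIGHT -> alpha
i=3: L=golf=BASE, R=charlie -> take RIGHT -> charlie
i=4: L=golf=BASE, R=kilo -> take RIGHT -> kilo
i=5: BASE=hotel L=india R=golf all differ -> CONFLICT
Conflict count: 1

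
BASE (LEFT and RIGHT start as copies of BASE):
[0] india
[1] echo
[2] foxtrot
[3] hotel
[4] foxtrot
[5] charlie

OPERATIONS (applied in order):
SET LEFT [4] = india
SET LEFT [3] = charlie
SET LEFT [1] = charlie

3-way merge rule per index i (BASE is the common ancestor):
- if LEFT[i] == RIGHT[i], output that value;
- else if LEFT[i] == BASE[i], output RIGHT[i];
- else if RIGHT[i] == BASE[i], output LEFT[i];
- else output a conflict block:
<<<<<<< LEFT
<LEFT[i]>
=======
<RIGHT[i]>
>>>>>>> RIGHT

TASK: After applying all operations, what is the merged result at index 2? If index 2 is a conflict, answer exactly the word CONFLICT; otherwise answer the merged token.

Answer: foxtrot

Derivation:
Final LEFT:  [india, charlie, foxtrot, charlie, india, charlie]
Final RIGHT: [india, echo, foxtrot, hotel, foxtrot, charlie]
i=0: L=india R=india -> agree -> india
i=1: L=charlie, R=echo=BASE -> take LEFT -> charlie
i=2: L=foxtrot R=foxtrot -> agree -> foxtrot
i=3: L=charlie, R=hotel=BASE -> take LEFT -> charlie
i=4: L=india, R=foxtrot=BASE -> take LEFT -> india
i=5: L=charlie R=charlie -> agree -> charlie
Index 2 -> foxtrot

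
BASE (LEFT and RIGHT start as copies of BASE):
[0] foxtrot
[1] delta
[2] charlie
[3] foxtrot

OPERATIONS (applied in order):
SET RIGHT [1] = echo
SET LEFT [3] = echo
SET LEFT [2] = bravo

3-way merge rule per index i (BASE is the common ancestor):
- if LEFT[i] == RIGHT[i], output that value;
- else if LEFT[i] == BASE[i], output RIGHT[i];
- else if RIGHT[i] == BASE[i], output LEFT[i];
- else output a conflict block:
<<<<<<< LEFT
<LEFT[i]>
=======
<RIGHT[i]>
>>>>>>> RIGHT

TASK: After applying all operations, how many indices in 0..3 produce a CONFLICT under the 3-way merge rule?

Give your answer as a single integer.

Final LEFT:  [foxtrot, delta, bravo, echo]
Final RIGHT: [foxtrot, echo, charlie, foxtrot]
i=0: L=foxtrot R=foxtrot -> agree -> foxtrot
i=1: L=delta=BASE, R=echo -> take RIGHT -> echo
i=2: L=bravo, R=charlie=BASE -> take LEFT -> bravo
i=3: L=echo, R=foxtrot=BASE -> take LEFT -> echo
Conflict count: 0

Answer: 0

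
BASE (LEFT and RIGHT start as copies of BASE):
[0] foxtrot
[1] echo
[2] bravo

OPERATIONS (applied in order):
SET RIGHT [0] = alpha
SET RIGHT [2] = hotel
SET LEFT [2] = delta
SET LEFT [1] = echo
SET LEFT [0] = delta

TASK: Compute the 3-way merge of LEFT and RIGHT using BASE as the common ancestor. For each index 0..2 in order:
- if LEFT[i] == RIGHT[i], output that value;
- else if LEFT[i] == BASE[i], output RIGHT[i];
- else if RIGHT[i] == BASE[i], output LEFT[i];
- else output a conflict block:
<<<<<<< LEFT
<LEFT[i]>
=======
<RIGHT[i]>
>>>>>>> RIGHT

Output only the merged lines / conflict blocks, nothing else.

Final LEFT:  [delta, echo, delta]
Final RIGHT: [alpha, echo, hotel]
i=0: BASE=foxtrot L=delta R=alpha all differ -> CONFLICT
i=1: L=echo R=echo -> agree -> echo
i=2: BASE=bravo L=delta R=hotel all differ -> CONFLICT

Answer: <<<<<<< LEFT
delta
=======
alpha
>>>>>>> RIGHT
echo
<<<<<<< LEFT
delta
=======
hotel
>>>>>>> RIGHT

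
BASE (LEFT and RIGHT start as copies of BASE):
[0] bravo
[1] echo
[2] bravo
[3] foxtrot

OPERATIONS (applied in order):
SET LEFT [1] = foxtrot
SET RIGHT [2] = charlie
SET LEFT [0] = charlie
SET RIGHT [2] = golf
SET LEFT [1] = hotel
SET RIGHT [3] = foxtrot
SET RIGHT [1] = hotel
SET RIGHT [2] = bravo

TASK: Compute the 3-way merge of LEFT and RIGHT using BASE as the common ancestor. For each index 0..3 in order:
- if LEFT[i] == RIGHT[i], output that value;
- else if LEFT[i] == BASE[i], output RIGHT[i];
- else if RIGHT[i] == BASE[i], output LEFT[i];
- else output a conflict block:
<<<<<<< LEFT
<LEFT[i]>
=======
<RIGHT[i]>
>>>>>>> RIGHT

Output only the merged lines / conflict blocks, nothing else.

Answer: charlie
hotel
bravo
foxtrot

Derivation:
Final LEFT:  [charlie, hotel, bravo, foxtrot]
Final RIGHT: [bravo, hotel, bravo, foxtrot]
i=0: L=charlie, R=bravo=BASE -> take LEFT -> charlie
i=1: L=hotel R=hotel -> agree -> hotel
i=2: L=bravo R=bravo -> agree -> bravo
i=3: L=foxtrot R=foxtrot -> agree -> foxtrot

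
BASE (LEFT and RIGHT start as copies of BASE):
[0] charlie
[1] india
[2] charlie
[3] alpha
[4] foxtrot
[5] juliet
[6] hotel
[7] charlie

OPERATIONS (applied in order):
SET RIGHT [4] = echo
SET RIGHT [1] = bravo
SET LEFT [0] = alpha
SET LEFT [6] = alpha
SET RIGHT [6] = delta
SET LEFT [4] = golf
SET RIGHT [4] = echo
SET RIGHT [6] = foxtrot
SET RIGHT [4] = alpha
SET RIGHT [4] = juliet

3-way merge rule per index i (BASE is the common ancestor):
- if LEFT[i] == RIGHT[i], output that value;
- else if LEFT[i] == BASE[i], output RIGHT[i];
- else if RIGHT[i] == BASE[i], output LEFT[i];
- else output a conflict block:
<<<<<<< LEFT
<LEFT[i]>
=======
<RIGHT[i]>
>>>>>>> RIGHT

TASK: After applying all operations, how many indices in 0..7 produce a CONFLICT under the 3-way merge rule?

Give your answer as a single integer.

Answer: 2

Derivation:
Final LEFT:  [alpha, india, charlie, alpha, golf, juliet, alpha, charlie]
Final RIGHT: [charlie, bravo, charlie, alpha, juliet, juliet, foxtrot, charlie]
i=0: L=alpha, R=charlie=BASE -> take LEFT -> alpha
i=1: L=india=BASE, R=bravo -> take RIGHT -> bravo
i=2: L=charlie R=charlie -> agree -> charlie
i=3: L=alpha R=alpha -> agree -> alpha
i=4: BASE=foxtrot L=golf R=juliet all differ -> CONFLICT
i=5: L=juliet R=juliet -> agree -> juliet
i=6: BASE=hotel L=alpha R=foxtrot all differ -> CONFLICT
i=7: L=charlie R=charlie -> agree -> charlie
Conflict count: 2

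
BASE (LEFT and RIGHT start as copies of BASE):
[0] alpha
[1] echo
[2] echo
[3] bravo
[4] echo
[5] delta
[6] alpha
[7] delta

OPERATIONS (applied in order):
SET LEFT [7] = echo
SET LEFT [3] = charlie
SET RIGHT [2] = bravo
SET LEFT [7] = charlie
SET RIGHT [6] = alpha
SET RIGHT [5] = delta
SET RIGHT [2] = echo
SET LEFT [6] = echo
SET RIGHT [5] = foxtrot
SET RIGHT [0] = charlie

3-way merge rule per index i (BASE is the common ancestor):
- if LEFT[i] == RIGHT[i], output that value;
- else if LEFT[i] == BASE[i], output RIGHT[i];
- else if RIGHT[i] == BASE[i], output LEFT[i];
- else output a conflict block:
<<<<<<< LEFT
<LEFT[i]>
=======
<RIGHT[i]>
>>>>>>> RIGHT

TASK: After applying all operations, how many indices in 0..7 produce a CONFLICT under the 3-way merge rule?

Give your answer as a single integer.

Final LEFT:  [alpha, echo, echo, charlie, echo, delta, echo, charlie]
Final RIGHT: [charlie, echo, echo, bravo, echo, foxtrot, alpha, delta]
i=0: L=alpha=BASE, R=charlie -> take RIGHT -> charlie
i=1: L=echo R=echo -> agree -> echo
i=2: L=echo R=echo -> agree -> echo
i=3: L=charlie, R=bravo=BASE -> take LEFT -> charlie
i=4: L=echo R=echo -> agree -> echo
i=5: L=delta=BASE, R=foxtrot -> take RIGHT -> foxtrot
i=6: L=echo, R=alpha=BASE -> take LEFT -> echo
i=7: L=charlie, R=delta=BASE -> take LEFT -> charlie
Conflict count: 0

Answer: 0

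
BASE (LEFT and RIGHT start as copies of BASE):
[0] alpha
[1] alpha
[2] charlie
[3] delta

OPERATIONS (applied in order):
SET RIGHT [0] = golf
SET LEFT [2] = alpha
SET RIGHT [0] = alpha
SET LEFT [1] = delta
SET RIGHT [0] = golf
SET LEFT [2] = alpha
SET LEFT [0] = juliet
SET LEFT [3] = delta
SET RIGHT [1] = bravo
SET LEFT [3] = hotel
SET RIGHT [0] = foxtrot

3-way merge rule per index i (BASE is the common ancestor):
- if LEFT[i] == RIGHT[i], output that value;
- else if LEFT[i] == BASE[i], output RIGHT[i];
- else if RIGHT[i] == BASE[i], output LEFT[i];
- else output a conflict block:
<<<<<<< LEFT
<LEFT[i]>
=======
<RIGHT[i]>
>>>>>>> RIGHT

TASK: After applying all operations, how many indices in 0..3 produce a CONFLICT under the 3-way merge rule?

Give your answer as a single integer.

Answer: 2

Derivation:
Final LEFT:  [juliet, delta, alpha, hotel]
Final RIGHT: [foxtrot, bravo, charlie, delta]
i=0: BASE=alpha L=juliet R=foxtrot all differ -> CONFLICT
i=1: BASE=alpha L=delta R=bravo all differ -> CONFLICT
i=2: L=alpha, R=charlie=BASE -> take LEFT -> alpha
i=3: L=hotel, R=delta=BASE -> take LEFT -> hotel
Conflict count: 2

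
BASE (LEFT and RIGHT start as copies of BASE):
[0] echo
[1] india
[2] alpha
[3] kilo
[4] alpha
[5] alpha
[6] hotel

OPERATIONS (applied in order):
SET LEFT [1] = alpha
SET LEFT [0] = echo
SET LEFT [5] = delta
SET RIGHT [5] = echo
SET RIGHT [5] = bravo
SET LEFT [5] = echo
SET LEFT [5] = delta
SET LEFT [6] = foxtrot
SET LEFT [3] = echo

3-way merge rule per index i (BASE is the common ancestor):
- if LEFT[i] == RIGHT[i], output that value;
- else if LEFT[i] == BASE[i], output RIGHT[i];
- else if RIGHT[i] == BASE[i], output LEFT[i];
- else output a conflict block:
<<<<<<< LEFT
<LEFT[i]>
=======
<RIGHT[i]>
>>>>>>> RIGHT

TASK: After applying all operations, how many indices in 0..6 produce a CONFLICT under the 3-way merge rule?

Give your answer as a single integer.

Final LEFT:  [echo, alpha, alpha, echo, alpha, delta, foxtrot]
Final RIGHT: [echo, india, alpha, kilo, alpha, bravo, hotel]
i=0: L=echo R=echo -> agree -> echo
i=1: L=alpha, R=india=BASE -> take LEFT -> alpha
i=2: L=alpha R=alpha -> agree -> alpha
i=3: L=echo, R=kilo=BASE -> take LEFT -> echo
i=4: L=alpha R=alpha -> agree -> alpha
i=5: BASE=alpha L=delta R=bravo all differ -> CONFLICT
i=6: L=foxtrot, R=hotel=BASE -> take LEFT -> foxtrot
Conflict count: 1

Answer: 1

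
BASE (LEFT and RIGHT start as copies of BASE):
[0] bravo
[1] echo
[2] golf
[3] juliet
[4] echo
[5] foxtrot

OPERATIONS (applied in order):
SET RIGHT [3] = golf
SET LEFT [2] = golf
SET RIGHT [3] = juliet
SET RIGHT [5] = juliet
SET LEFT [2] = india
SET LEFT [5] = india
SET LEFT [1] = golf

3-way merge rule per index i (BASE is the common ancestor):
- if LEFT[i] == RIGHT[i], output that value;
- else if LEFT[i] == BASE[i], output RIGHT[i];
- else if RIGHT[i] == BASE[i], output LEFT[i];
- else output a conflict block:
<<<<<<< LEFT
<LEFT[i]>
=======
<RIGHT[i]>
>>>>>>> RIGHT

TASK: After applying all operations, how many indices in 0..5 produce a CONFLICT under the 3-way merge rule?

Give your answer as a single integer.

Final LEFT:  [bravo, golf, india, juliet, echo, india]
Final RIGHT: [bravo, echo, golf, juliet, echo, juliet]
i=0: L=bravo R=bravo -> agree -> bravo
i=1: L=golf, R=echo=BASE -> take LEFT -> golf
i=2: L=india, R=golf=BASE -> take LEFT -> india
i=3: L=juliet R=juliet -> agree -> juliet
i=4: L=echo R=echo -> agree -> echo
i=5: BASE=foxtrot L=india R=juliet all differ -> CONFLICT
Conflict count: 1

Answer: 1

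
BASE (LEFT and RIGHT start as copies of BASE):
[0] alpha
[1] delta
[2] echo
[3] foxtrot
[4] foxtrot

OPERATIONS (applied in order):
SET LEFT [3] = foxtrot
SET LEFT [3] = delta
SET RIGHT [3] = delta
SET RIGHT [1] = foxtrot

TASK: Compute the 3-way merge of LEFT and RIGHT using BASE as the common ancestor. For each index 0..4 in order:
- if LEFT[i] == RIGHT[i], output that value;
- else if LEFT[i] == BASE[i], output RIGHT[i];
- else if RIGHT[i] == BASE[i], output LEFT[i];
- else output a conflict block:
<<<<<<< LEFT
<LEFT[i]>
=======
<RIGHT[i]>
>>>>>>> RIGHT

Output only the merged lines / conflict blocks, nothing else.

Final LEFT:  [alpha, delta, echo, delta, foxtrot]
Final RIGHT: [alpha, foxtrot, echo, delta, foxtrot]
i=0: L=alpha R=alpha -> agree -> alpha
i=1: L=delta=BASE, R=foxtrot -> take RIGHT -> foxtrot
i=2: L=echo R=echo -> agree -> echo
i=3: L=delta R=delta -> agree -> delta
i=4: L=foxtrot R=foxtrot -> agree -> foxtrot

Answer: alpha
foxtrot
echo
delta
foxtrot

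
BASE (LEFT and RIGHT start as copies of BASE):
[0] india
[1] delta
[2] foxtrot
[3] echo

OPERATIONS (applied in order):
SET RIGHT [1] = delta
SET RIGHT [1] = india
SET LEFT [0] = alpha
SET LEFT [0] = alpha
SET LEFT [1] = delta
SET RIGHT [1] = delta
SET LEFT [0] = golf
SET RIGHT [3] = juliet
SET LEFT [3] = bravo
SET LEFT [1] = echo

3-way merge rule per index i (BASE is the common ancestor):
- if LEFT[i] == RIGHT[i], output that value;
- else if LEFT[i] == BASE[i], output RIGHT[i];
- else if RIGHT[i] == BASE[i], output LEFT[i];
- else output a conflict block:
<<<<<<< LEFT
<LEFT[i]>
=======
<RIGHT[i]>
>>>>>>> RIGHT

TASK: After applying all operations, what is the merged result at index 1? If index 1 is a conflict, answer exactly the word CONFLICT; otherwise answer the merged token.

Final LEFT:  [golf, echo, foxtrot, bravo]
Final RIGHT: [india, delta, foxtrot, juliet]
i=0: L=golf, R=india=BASE -> take LEFT -> golf
i=1: L=echo, R=delta=BASE -> take LEFT -> echo
i=2: L=foxtrot R=foxtrot -> agree -> foxtrot
i=3: BASE=echo L=bravo R=juliet all differ -> CONFLICT
Index 1 -> echo

Answer: echo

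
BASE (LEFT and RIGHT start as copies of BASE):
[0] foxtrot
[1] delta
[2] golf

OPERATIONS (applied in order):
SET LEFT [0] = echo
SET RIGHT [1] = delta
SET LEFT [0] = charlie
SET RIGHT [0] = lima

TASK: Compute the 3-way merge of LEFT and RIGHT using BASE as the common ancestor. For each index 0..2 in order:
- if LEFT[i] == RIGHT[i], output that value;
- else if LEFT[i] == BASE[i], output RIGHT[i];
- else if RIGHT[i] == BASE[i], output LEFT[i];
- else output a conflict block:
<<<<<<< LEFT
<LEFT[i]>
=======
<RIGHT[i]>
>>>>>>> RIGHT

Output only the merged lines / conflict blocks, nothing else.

Final LEFT:  [charlie, delta, golf]
Final RIGHT: [lima, delta, golf]
i=0: BASE=foxtrot L=charlie R=lima all differ -> CONFLICT
i=1: L=delta R=delta -> agree -> delta
i=2: L=golf R=golf -> agree -> golf

Answer: <<<<<<< LEFT
charlie
=======
lima
>>>>>>> RIGHT
delta
golf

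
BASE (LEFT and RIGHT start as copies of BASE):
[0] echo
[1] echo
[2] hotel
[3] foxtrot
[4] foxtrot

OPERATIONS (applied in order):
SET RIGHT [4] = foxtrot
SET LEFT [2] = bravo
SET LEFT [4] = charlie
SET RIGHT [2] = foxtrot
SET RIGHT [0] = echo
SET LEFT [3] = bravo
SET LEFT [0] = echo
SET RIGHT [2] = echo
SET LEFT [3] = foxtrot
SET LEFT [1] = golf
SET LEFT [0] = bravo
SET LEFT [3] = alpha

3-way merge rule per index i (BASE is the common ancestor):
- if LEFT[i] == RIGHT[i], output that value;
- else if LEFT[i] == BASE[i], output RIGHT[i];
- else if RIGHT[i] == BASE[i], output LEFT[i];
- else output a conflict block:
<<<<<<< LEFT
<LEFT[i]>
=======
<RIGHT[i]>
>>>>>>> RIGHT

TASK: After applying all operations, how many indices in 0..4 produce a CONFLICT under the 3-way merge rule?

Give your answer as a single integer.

Final LEFT:  [bravo, golf, bravo, alpha, charlie]
Final RIGHT: [echo, echo, echo, foxtrot, foxtrot]
i=0: L=bravo, R=echo=BASE -> take LEFT -> bravo
i=1: L=golf, R=echo=BASE -> take LEFT -> golf
i=2: BASE=hotel L=bravo R=echo all differ -> CONFLICT
i=3: L=alpha, R=foxtrot=BASE -> take LEFT -> alpha
i=4: L=charlie, R=foxtrot=BASE -> take LEFT -> charlie
Conflict count: 1

Answer: 1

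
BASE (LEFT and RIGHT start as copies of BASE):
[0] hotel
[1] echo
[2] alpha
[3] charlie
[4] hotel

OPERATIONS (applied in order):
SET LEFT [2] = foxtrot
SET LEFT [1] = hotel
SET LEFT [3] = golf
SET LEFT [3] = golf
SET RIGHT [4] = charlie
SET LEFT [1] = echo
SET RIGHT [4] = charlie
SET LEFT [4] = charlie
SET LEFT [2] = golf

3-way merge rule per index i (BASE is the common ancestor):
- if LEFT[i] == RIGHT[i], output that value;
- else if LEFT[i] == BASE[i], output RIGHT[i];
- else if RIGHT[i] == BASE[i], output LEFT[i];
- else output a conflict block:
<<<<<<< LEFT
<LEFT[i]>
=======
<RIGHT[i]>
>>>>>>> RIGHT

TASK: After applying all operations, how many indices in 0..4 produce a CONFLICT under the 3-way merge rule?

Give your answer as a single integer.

Answer: 0

Derivation:
Final LEFT:  [hotel, echo, golf, golf, charlie]
Final RIGHT: [hotel, echo, alpha, charlie, charlie]
i=0: L=hotel R=hotel -> agree -> hotel
i=1: L=echo R=echo -> agree -> echo
i=2: L=golf, R=alpha=BASE -> take LEFT -> golf
i=3: L=golf, R=charlie=BASE -> take LEFT -> golf
i=4: L=charlie R=charlie -> agree -> charlie
Conflict count: 0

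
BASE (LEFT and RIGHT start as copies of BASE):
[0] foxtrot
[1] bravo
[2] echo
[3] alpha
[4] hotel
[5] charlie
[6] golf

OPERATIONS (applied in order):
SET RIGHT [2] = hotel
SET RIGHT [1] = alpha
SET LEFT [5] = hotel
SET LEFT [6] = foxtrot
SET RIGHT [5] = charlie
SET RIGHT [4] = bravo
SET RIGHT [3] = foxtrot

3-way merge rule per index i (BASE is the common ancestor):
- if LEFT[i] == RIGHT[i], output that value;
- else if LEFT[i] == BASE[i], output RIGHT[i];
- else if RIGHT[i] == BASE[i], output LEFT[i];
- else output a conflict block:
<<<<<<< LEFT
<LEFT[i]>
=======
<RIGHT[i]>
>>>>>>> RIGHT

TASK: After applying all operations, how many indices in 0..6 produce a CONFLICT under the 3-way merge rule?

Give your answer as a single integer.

Final LEFT:  [foxtrot, bravo, echo, alpha, hotel, hotel, foxtrot]
Final RIGHT: [foxtrot, alpha, hotel, foxtrot, bravo, charlie, golf]
i=0: L=foxtrot R=foxtrot -> agree -> foxtrot
i=1: L=bravo=BASE, R=alpha -> take RIGHT -> alpha
i=2: L=echo=BASE, R=hotel -> take RIGHT -> hotel
i=3: L=alpha=BASE, R=foxtrot -> take RIGHT -> foxtrot
i=4: L=hotel=BASE, R=bravo -> take RIGHT -> bravo
i=5: L=hotel, R=charlie=BASE -> take LEFT -> hotel
i=6: L=foxtrot, R=golf=BASE -> take LEFT -> foxtrot
Conflict count: 0

Answer: 0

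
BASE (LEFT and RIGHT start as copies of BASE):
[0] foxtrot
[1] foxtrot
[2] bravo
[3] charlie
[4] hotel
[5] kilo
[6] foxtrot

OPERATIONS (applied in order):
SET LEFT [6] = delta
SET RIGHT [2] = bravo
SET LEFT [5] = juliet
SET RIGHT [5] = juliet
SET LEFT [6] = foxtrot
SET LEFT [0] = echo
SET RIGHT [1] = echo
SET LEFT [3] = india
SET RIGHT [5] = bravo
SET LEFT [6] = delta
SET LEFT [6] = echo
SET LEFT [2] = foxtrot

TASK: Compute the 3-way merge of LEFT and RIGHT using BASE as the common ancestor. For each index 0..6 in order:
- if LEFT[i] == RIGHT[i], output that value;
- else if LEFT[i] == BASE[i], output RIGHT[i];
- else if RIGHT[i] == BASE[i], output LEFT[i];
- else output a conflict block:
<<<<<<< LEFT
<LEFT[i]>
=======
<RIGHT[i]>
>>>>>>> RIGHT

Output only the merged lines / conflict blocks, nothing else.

Answer: echo
echo
foxtrot
india
hotel
<<<<<<< LEFT
juliet
=======
bravo
>>>>>>> RIGHT
echo

Derivation:
Final LEFT:  [echo, foxtrot, foxtrot, india, hotel, juliet, echo]
Final RIGHT: [foxtrot, echo, bravo, charlie, hotel, bravo, foxtrot]
i=0: L=echo, R=foxtrot=BASE -> take LEFT -> echo
i=1: L=foxtrot=BASE, R=echo -> take RIGHT -> echo
i=2: L=foxtrot, R=bravo=BASE -> take LEFT -> foxtrot
i=3: L=india, R=charlie=BASE -> take LEFT -> india
i=4: L=hotel R=hotel -> agree -> hotel
i=5: BASE=kilo L=juliet R=bravo all differ -> CONFLICT
i=6: L=echo, R=foxtrot=BASE -> take LEFT -> echo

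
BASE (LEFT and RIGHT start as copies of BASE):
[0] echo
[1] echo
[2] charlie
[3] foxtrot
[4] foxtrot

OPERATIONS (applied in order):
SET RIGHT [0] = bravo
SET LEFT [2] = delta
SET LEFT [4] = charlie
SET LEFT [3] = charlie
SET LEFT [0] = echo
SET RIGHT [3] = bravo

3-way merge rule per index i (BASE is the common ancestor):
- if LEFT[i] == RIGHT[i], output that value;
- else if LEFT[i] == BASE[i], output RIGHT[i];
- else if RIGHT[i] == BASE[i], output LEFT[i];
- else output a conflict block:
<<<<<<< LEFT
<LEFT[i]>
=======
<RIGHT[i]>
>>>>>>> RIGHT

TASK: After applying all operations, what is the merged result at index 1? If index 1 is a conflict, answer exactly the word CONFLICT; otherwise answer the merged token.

Final LEFT:  [echo, echo, delta, charlie, charlie]
Final RIGHT: [bravo, echo, charlie, bravo, foxtrot]
i=0: L=echo=BASE, R=bravo -> take RIGHT -> bravo
i=1: L=echo R=echo -> agree -> echo
i=2: L=delta, R=charlie=BASE -> take LEFT -> delta
i=3: BASE=foxtrot L=charlie R=bravo all differ -> CONFLICT
i=4: L=charlie, R=foxtrot=BASE -> take LEFT -> charlie
Index 1 -> echo

Answer: echo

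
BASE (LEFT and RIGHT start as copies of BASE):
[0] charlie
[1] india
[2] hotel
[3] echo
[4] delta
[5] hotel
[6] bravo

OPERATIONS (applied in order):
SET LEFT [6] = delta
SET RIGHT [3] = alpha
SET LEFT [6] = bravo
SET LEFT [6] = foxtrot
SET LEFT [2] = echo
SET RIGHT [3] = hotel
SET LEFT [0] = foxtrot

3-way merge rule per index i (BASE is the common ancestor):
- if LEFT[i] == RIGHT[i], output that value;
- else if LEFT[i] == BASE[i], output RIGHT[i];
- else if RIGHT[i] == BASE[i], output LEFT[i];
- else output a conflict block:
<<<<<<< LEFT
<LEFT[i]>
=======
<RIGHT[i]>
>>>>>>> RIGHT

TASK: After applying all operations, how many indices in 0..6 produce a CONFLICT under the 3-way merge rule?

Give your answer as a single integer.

Answer: 0

Derivation:
Final LEFT:  [foxtrot, india, echo, echo, delta, hotel, foxtrot]
Final RIGHT: [charlie, india, hotel, hotel, delta, hotel, bravo]
i=0: L=foxtrot, R=charlie=BASE -> take LEFT -> foxtrot
i=1: L=india R=india -> agree -> india
i=2: L=echo, R=hotel=BASE -> take LEFT -> echo
i=3: L=echo=BASE, R=hotel -> take RIGHT -> hotel
i=4: L=delta R=delta -> agree -> delta
i=5: L=hotel R=hotel -> agree -> hotel
i=6: L=foxtrot, R=bravo=BASE -> take LEFT -> foxtrot
Conflict count: 0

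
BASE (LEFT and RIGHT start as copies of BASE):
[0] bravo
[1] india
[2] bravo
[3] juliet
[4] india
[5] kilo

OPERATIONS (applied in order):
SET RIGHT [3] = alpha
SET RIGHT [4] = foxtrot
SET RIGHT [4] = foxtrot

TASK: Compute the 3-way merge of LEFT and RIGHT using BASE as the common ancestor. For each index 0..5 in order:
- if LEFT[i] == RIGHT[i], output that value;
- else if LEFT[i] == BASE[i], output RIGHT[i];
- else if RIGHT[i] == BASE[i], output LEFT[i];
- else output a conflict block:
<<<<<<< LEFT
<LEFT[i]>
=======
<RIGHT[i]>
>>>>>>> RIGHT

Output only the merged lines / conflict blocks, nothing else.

Final LEFT:  [bravo, india, bravo, juliet, india, kilo]
Final RIGHT: [bravo, india, bravo, alpha, foxtrot, kilo]
i=0: L=bravo R=bravo -> agree -> bravo
i=1: L=india R=india -> agree -> india
i=2: L=bravo R=bravo -> agree -> bravo
i=3: L=juliet=BASE, R=alpha -> take RIGHT -> alpha
i=4: L=india=BASE, R=foxtrot -> take RIGHT -> foxtrot
i=5: L=kilo R=kilo -> agree -> kilo

Answer: bravo
india
bravo
alpha
foxtrot
kilo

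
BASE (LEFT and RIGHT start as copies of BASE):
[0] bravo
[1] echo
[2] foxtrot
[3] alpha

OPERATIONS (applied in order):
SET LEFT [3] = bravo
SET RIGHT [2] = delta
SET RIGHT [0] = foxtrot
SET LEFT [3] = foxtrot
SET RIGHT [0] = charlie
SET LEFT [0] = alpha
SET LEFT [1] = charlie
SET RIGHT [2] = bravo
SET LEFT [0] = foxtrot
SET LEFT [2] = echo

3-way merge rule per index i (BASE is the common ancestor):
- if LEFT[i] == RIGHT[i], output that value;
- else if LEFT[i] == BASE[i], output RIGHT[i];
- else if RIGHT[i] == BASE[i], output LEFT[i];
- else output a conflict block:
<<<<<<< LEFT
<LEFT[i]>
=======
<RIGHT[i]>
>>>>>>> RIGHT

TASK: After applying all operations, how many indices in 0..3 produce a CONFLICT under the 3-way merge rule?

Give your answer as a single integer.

Final LEFT:  [foxtrot, charlie, echo, foxtrot]
Final RIGHT: [charlie, echo, bravo, alpha]
i=0: BASE=bravo L=foxtrot R=charlie all differ -> CONFLICT
i=1: L=charlie, R=echo=BASE -> take LEFT -> charlie
i=2: BASE=foxtrot L=echo R=bravo all differ -> CONFLICT
i=3: L=foxtrot, R=alpha=BASE -> take LEFT -> foxtrot
Conflict count: 2

Answer: 2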